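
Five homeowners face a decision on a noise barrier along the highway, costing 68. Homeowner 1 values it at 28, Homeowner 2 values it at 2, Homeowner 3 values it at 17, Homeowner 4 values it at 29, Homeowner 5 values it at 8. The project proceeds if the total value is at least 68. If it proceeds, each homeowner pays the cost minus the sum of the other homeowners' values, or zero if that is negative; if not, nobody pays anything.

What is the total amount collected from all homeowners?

26

Total value 84 ≥ cost 68, so it is built.
Homeowner 1: others sum to 56; max(0, 68 - 56) = 12.
Homeowner 2: others sum to 82; max(0, 68 - 82) = 0.
Homeowner 3: others sum to 67; max(0, 68 - 67) = 1.
Homeowner 4: others sum to 55; max(0, 68 - 55) = 13.
Homeowner 5: others sum to 76; max(0, 68 - 76) = 0.
Total collected = 12 + 0 + 1 + 13 + 0 = 26.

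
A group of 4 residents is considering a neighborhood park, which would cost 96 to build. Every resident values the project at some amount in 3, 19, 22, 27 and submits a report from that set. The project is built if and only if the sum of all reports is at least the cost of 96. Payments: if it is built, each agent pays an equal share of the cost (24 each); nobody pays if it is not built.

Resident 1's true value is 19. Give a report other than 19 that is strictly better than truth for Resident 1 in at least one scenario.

3

Suppose Resident 2 reports 27, Resident 3 reports 27 and Resident 4 reports 27.
Report 19: project built, pays 24, utility 19 - 24 = -5.
Report 3: project not built, utility 0.
So reporting 3 beats truth here (0 > -5).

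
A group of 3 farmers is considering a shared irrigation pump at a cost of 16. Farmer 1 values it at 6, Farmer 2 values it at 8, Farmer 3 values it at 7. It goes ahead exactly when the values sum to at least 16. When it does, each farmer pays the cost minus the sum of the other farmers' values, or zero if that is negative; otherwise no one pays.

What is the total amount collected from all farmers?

Total value 21 ≥ cost 16, so it is built.
Farmer 1: others sum to 15; max(0, 16 - 15) = 1.
Farmer 2: others sum to 13; max(0, 16 - 13) = 3.
Farmer 3: others sum to 14; max(0, 16 - 14) = 2.
Total collected = 1 + 3 + 2 = 6.

6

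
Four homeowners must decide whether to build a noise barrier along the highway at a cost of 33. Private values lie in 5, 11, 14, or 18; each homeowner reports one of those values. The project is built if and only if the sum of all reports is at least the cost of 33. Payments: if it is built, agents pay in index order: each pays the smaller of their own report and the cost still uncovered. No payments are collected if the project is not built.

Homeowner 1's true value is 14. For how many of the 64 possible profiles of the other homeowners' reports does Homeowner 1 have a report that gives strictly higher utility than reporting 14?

Others report (5, 5, 14): truth gives 0; report 11 gives 3 > 0. Violating.
Others report (5, 5, 18): truth gives 0; report 5 gives 9 > 0. Violating.
Others report (5, 11, 11): truth gives 0; report 11 gives 3 > 0. Violating.
Others report (5, 11, 14): truth gives 0; report 5 gives 9 > 0. Violating.
Others report (5, 5, 5): truth gives 0; no alternative beats it.
Others report (5, 5, 11): truth gives 0; no alternative beats it.
(Checking all 64 profiles: 60 have a profitable deviation, 4 do not.)

60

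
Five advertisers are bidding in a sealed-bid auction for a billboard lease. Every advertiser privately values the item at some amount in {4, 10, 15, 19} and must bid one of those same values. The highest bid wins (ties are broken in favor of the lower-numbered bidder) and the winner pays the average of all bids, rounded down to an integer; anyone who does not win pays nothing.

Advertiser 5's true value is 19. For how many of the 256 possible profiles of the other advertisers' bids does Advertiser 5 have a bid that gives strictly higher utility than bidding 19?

15

Others bid (4, 4, 4, 4): truth gives 12; bid 10 gives 14 > 12. Violating.
Others bid (4, 4, 4, 10): truth gives 11; bid 15 gives 12 > 11. Violating.
Others bid (4, 4, 10, 4): truth gives 11; bid 15 gives 12 > 11. Violating.
Others bid (4, 4, 10, 10): truth gives 10; bid 15 gives 11 > 10. Violating.
Others bid (4, 4, 4, 15): truth gives 10; no alternative beats it.
Others bid (4, 4, 4, 19): truth gives 0; no alternative beats it.
(Checking all 256 profiles: 15 have a profitable deviation, 241 do not.)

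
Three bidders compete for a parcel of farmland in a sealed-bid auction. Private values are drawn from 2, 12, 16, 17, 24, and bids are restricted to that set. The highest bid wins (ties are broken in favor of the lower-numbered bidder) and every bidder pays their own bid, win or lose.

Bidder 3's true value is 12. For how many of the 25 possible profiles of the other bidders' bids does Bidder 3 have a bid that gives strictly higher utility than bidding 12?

Others bid (2, 12): truth gives -12; bid 2 gives -2 > -12. Violating.
Others bid (2, 16): truth gives -12; bid 2 gives -2 > -12. Violating.
Others bid (2, 17): truth gives -12; bid 2 gives -2 > -12. Violating.
Others bid (2, 24): truth gives -12; bid 2 gives -2 > -12. Violating.
Others bid (2, 2): truth gives 0; no alternative beats it.
(Checking all 25 profiles: 24 have a profitable deviation, 1 does not.)

24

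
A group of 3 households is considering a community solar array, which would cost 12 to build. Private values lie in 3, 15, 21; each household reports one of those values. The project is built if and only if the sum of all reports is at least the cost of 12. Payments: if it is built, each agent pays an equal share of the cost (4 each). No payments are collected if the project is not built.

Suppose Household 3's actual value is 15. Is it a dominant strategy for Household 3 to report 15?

Check each profile of the others' reports and compare truth against every alternative report.
Others report (3, 3): truth gives 11, best alternative gives 11.
Others report (3, 15): truth gives 11, best alternative gives 11.
Others report (3, 21): truth gives 11, best alternative gives 11.
Others report (15, 3): truth gives 11, best alternative gives 11.
Others report (15, 15): truth gives 11, best alternative gives 11.
Others report (15, 21): truth gives 11, best alternative gives 11.
(Remaining 3 profiles checked similarly; truth is weakly best in each.)
In every case the truthful report is at least as good as any alternative, so it is a dominant strategy.

Yes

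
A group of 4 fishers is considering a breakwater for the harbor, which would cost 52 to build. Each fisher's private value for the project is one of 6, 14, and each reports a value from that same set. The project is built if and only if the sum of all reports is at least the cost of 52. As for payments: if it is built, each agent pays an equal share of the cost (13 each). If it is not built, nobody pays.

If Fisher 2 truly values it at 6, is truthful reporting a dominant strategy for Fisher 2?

Check each profile of the others' reports and compare truth against every alternative report.
Others report (14, 14, 14): truth gives 0, best alternative gives -7.
Others report (6, 6, 6): truth gives 0, best alternative gives 0.
Others report (6, 6, 14): truth gives 0, best alternative gives 0.
Others report (6, 14, 6): truth gives 0, best alternative gives 0.
Others report (6, 14, 14): truth gives 0, best alternative gives 0.
Others report (14, 6, 6): truth gives 0, best alternative gives 0.
(Remaining 2 profiles checked similarly; truth is weakly best in each.)
In every case the truthful report is at least as good as any alternative, so it is a dominant strategy.

Yes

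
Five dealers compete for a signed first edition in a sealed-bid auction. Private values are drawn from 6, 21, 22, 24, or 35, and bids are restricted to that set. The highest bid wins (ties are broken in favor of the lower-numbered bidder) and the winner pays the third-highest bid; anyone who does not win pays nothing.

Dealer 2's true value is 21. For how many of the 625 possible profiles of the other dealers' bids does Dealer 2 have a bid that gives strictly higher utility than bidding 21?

Others bid (6, 6, 6, 22): truth gives 0; bid 22 gives 15 > 0. Violating.
Others bid (6, 6, 6, 24): truth gives 0; bid 24 gives 15 > 0. Violating.
Others bid (6, 6, 6, 35): truth gives 0; bid 35 gives 15 > 0. Violating.
Others bid (6, 6, 22, 6): truth gives 0; bid 22 gives 15 > 0. Violating.
Others bid (6, 6, 6, 6): truth gives 15; no alternative beats it.
Others bid (6, 6, 6, 21): truth gives 15; no alternative beats it.
(Checking all 625 profiles: 12 have a profitable deviation, 613 do not.)

12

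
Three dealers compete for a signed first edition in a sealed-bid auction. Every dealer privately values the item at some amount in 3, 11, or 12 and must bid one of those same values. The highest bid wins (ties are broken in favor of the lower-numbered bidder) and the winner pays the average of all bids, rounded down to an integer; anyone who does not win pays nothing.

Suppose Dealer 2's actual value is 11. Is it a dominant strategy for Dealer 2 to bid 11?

Consider the case where Dealer 1 bids 3 and Dealer 3 bids 12.
Truthful bid 11: loses, pays 0, utility 0.
Bid 12 instead: wins, pays 9, utility 11 - 9 = 2.
Since 2 > 0, bidding 12 is strictly better here, so truthful bidding is not dominant.

No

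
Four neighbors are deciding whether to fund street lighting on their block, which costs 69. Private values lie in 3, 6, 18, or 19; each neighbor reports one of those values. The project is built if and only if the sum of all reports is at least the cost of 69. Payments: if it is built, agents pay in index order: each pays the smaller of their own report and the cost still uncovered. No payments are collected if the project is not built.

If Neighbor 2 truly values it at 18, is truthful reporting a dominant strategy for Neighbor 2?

Yes

Check each profile of the others' reports and compare truth against every alternative report.
Others report (3, 3, 3): truth gives 0, best alternative gives 0.
Others report (3, 3, 6): truth gives 0, best alternative gives 0.
Others report (3, 3, 18): truth gives 0, best alternative gives 0.
Others report (3, 3, 19): truth gives 0, best alternative gives 0.
Others report (3, 6, 3): truth gives 0, best alternative gives 0.
Others report (3, 6, 6): truth gives 0, best alternative gives 0.
(Remaining 58 profiles checked similarly; truth is weakly best in each.)
In every case the truthful report is at least as good as any alternative, so it is a dominant strategy.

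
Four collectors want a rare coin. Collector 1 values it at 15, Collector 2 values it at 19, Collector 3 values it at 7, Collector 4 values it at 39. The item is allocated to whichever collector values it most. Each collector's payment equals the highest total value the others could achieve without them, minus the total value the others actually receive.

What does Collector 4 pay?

Collector 4 has the highest value and receives the item.
Without Collector 4, the item would go to the next-highest value, 19, so the others could achieve 19.
With Collector 4 present and winning, the others receive nothing, so their total is 0.
Payment = 19 - 0 = 19.

19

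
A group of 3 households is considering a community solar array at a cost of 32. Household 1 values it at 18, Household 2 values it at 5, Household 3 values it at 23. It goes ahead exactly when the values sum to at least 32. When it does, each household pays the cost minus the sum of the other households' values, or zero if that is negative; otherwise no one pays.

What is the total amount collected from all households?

13

Total value 46 ≥ cost 32, so it is built.
Household 1: others sum to 28; max(0, 32 - 28) = 4.
Household 2: others sum to 41; max(0, 32 - 41) = 0.
Household 3: others sum to 23; max(0, 32 - 23) = 9.
Total collected = 4 + 0 + 9 = 13.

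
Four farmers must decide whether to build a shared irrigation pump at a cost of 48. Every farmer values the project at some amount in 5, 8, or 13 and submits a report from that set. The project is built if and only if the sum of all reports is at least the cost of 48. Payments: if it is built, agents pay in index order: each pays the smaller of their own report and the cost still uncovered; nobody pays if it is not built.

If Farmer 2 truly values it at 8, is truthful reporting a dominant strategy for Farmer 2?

Check each profile of the others' reports and compare truth against every alternative report.
Others report (5, 5, 5): truth gives 0, best alternative gives 0.
Others report (5, 5, 8): truth gives 0, best alternative gives 0.
Others report (5, 5, 13): truth gives 0, best alternative gives 0.
Others report (5, 8, 5): truth gives 0, best alternative gives 0.
Others report (5, 8, 8): truth gives 0, best alternative gives 0.
Others report (5, 8, 13): truth gives 0, best alternative gives 0.
(Remaining 21 profiles checked similarly; truth is weakly best in each.)
In every case the truthful report is at least as good as any alternative, so it is a dominant strategy.

Yes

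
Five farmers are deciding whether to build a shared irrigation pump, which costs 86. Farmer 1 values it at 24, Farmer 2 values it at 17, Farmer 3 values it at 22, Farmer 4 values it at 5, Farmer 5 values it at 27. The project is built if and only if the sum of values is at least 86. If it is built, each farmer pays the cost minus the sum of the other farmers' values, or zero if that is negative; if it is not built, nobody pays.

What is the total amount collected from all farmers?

54

Total value 95 ≥ cost 86, so it is built.
Farmer 1: others sum to 71; max(0, 86 - 71) = 15.
Farmer 2: others sum to 78; max(0, 86 - 78) = 8.
Farmer 3: others sum to 73; max(0, 86 - 73) = 13.
Farmer 4: others sum to 90; max(0, 86 - 90) = 0.
Farmer 5: others sum to 68; max(0, 86 - 68) = 18.
Total collected = 15 + 8 + 13 + 0 + 18 = 54.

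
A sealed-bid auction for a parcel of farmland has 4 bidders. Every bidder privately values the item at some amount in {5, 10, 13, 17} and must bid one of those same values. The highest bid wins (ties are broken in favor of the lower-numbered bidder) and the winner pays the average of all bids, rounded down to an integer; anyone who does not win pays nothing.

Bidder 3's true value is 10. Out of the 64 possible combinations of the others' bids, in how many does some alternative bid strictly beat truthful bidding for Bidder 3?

6

Others bid (5, 5, 13): truth gives 0; bid 13 gives 1 > 0. Violating.
Others bid (5, 10, 5): truth gives 0; bid 13 gives 2 > 0. Violating.
Others bid (5, 10, 10): truth gives 0; bid 13 gives 1 > 0. Violating.
Others bid (10, 5, 5): truth gives 0; bid 13 gives 2 > 0. Violating.
Others bid (5, 5, 5): truth gives 4; no alternative beats it.
Others bid (5, 5, 10): truth gives 3; no alternative beats it.
(Checking all 64 profiles: 6 have a profitable deviation, 58 do not.)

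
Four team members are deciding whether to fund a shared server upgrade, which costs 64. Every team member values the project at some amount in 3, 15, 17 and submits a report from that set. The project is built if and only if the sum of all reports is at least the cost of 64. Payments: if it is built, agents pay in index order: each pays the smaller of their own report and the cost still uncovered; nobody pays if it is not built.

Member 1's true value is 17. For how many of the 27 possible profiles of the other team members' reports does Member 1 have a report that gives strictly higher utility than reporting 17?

4

Others report (15, 17, 17): truth gives 0; report 15 gives 2 > 0. Violating.
Others report (17, 15, 17): truth gives 0; report 15 gives 2 > 0. Violating.
Others report (17, 17, 15): truth gives 0; report 15 gives 2 > 0. Violating.
Others report (17, 17, 17): truth gives 0; report 15 gives 2 > 0. Violating.
Others report (3, 3, 3): truth gives 0; no alternative beats it.
Others report (3, 3, 15): truth gives 0; no alternative beats it.
(Checking all 27 profiles: 4 have a profitable deviation, 23 do not.)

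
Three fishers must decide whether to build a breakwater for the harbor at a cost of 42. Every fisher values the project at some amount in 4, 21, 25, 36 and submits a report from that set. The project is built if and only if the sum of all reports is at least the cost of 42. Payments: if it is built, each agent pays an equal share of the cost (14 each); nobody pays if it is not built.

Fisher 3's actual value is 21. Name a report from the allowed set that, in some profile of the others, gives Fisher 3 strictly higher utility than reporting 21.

Suppose Fisher 1 reports 4 and Fisher 2 reports 4.
Report 21: project not built, utility 0.
Report 36: project built, pays 14, utility 21 - 14 = 7.
So reporting 36 beats truth here (7 > 0).

36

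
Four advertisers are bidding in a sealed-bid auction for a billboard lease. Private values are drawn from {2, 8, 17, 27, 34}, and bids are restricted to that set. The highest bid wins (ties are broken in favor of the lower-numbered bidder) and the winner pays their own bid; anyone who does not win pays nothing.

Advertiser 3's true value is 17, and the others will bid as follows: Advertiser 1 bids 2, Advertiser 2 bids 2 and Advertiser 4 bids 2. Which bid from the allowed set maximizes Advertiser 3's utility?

Bid 2: loses, pays 0, utility 0.
Bid 8: wins, pays 8, utility 17 - 8 = 9.
Bid 17: wins, pays 17, utility 17 - 17 = 0.
Bid 27: wins, pays 27, utility 17 - 27 = -10.
Bid 34: wins, pays 34, utility 17 - 34 = -17.
The best choice is 8 with utility 9.

8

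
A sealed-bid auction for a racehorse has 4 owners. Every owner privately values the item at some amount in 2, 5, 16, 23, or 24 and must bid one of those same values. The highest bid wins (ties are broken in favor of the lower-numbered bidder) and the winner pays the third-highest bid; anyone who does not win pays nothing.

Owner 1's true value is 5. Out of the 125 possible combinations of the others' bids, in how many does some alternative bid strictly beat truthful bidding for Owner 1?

9

Others bid (2, 2, 16): truth gives 0; bid 16 gives 3 > 0. Violating.
Others bid (2, 2, 23): truth gives 0; bid 23 gives 3 > 0. Violating.
Others bid (2, 2, 24): truth gives 0; bid 24 gives 3 > 0. Violating.
Others bid (2, 16, 2): truth gives 0; bid 16 gives 3 > 0. Violating.
Others bid (2, 2, 2): truth gives 3; no alternative beats it.
Others bid (2, 2, 5): truth gives 3; no alternative beats it.
(Checking all 125 profiles: 9 have a profitable deviation, 116 do not.)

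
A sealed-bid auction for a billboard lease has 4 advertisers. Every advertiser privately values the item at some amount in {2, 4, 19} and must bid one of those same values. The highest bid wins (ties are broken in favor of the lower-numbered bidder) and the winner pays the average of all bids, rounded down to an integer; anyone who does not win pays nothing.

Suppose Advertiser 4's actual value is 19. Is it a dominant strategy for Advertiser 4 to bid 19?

No

Consider the case where Advertiser 1 bids 2, Advertiser 2 bids 2 and Advertiser 3 bids 2.
Truthful bid 19: wins, pays 6, utility 19 - 6 = 13.
Bid 4 instead: wins, pays 2, utility 19 - 2 = 17.
Since 17 > 13, bidding 4 is strictly better here, so truthful bidding is not dominant.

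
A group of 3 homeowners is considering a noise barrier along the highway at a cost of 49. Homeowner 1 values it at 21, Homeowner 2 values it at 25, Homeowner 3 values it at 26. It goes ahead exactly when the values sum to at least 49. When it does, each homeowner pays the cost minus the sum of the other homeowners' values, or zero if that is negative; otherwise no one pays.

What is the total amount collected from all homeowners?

Total value 72 ≥ cost 49, so it is built.
Homeowner 1: others sum to 51; max(0, 49 - 51) = 0.
Homeowner 2: others sum to 47; max(0, 49 - 47) = 2.
Homeowner 3: others sum to 46; max(0, 49 - 46) = 3.
Total collected = 0 + 2 + 3 = 5.

5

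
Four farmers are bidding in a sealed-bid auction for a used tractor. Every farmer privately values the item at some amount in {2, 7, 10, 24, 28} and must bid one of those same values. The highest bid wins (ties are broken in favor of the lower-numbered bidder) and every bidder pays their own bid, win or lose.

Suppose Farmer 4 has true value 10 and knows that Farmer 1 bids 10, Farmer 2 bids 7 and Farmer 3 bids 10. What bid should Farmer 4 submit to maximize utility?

Bid 2: loses but pays 2, utility -2.
Bid 7: loses but pays 7, utility -7.
Bid 10: loses but pays 10, utility -10.
Bid 24: wins, pays 24, utility 10 - 24 = -14.
Bid 28: wins, pays 28, utility 10 - 28 = -18.
The best choice is 2 with utility -2.

2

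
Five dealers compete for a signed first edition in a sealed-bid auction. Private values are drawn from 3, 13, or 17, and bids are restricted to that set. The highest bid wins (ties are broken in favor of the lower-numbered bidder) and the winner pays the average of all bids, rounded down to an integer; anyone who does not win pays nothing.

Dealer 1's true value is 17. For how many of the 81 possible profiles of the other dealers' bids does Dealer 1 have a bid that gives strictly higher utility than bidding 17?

1

Others bid (3, 3, 3, 3): truth gives 12; bid 3 gives 14 > 12. Violating.
Others bid (3, 3, 3, 13): truth gives 10; no alternative beats it.
Others bid (3, 3, 3, 17): truth gives 9; no alternative beats it.
(Checking all 81 profiles: 1 has a profitable deviation, 80 do not.)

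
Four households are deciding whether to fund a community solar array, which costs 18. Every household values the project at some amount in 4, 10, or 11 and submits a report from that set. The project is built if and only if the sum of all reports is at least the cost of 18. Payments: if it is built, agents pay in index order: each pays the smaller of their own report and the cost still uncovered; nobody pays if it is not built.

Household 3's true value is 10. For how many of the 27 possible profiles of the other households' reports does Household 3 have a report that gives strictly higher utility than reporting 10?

Others report (4, 4, 10): truth gives 0; report 4 gives 6 > 0. Violating.
Others report (4, 4, 11): truth gives 0; report 4 gives 6 > 0. Violating.
Others report (4, 4, 4): truth gives 0; no alternative beats it.
Others report (4, 10, 4): truth gives 6; no alternative beats it.
(Checking all 27 profiles: 2 have a profitable deviation, 25 do not.)

2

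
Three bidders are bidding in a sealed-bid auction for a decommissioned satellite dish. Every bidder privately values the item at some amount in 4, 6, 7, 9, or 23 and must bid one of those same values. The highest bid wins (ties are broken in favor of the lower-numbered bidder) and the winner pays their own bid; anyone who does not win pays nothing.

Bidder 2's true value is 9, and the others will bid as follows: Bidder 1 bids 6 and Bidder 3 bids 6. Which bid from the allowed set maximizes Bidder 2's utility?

7

Bid 4: loses, pays 0, utility 0.
Bid 6: loses, pays 0, utility 0.
Bid 7: wins, pays 7, utility 9 - 7 = 2.
Bid 9: wins, pays 9, utility 9 - 9 = 0.
Bid 23: wins, pays 23, utility 9 - 23 = -14.
The best choice is 7 with utility 2.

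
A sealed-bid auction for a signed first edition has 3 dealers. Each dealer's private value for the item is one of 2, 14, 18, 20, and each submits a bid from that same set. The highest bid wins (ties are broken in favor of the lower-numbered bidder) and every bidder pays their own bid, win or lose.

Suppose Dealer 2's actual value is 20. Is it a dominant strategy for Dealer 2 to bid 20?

No

Consider the case where Dealer 1 bids 2 and Dealer 3 bids 2.
Truthful bid 20: wins, pays 20, utility 20 - 20 = 0.
Bid 14 instead: wins, pays 14, utility 20 - 14 = 6.
Since 6 > 0, bidding 14 is strictly better here, so truthful bidding is not dominant.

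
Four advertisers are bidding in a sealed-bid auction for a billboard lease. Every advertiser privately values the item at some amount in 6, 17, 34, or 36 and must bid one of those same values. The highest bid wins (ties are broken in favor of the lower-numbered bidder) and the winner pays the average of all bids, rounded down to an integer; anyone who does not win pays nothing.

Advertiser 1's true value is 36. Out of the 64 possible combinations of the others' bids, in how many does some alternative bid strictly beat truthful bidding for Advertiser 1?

Others bid (6, 6, 6): truth gives 23; bid 6 gives 30 > 23. Violating.
Others bid (6, 6, 17): truth gives 20; bid 17 gives 25 > 20. Violating.
Others bid (6, 17, 6): truth gives 20; bid 17 gives 25 > 20. Violating.
Others bid (6, 17, 17): truth gives 17; bid 17 gives 22 > 17. Violating.
Others bid (6, 6, 34): truth gives 16; no alternative beats it.
Others bid (6, 6, 36): truth gives 15; no alternative beats it.
(Checking all 64 profiles: 20 have a profitable deviation, 44 do not.)

20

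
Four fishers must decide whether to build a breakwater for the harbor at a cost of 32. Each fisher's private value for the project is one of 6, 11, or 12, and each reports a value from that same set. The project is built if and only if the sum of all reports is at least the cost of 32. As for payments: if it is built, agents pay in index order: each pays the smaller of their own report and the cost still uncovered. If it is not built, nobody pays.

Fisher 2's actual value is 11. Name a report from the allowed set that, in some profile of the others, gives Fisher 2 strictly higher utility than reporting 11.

6

Suppose Fisher 1 reports 6, Fisher 3 reports 11 and Fisher 4 reports 11.
Report 11: project built, pays 11, utility 11 - 11 = 0.
Report 6: project built, pays 6, utility 11 - 6 = 5.
So reporting 6 beats truth here (5 > 0).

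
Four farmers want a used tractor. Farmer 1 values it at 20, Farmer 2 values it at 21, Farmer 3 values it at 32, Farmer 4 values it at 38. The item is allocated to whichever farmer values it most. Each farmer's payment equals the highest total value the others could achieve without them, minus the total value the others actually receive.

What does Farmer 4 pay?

Farmer 4 has the highest value and receives the item.
Without Farmer 4, the item would go to the next-highest value, 32, so the others could achieve 32.
With Farmer 4 present and winning, the others receive nothing, so their total is 0.
Payment = 32 - 0 = 32.

32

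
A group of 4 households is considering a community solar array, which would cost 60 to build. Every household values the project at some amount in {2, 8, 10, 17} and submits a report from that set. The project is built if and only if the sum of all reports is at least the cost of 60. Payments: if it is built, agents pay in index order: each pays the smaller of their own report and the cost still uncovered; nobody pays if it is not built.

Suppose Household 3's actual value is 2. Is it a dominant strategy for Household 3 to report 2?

Yes

Check each profile of the others' reports and compare truth against every alternative report.
Others report (2, 2, 2): truth gives 0, best alternative gives 0.
Others report (2, 2, 8): truth gives 0, best alternative gives 0.
Others report (2, 2, 10): truth gives 0, best alternative gives 0.
Others report (2, 2, 17): truth gives 0, best alternative gives 0.
Others report (2, 8, 2): truth gives 0, best alternative gives 0.
Others report (2, 8, 8): truth gives 0, best alternative gives 0.
(Remaining 58 profiles checked similarly; truth is weakly best in each.)
In every case the truthful report is at least as good as any alternative, so it is a dominant strategy.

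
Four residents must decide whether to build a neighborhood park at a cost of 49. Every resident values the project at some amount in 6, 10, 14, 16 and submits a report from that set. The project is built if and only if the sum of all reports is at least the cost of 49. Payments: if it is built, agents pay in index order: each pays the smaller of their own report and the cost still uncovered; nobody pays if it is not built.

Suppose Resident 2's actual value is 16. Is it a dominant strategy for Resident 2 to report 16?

Consider the case where Resident 1 reports 6, Resident 3 reports 14 and Resident 4 reports 16.
Truthful report 16: project built, pays 16, utility 16 - 16 = 0.
Report 14 instead: project built, pays 14, utility 16 - 14 = 2.
Since 2 > 0, reporting 14 is strictly better here, so truthful reporting is not dominant.

No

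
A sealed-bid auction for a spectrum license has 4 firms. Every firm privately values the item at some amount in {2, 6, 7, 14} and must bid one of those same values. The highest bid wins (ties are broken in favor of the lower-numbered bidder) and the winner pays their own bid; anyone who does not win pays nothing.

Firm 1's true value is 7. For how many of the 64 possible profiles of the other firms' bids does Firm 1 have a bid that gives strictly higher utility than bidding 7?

Others bid (2, 2, 2): truth gives 0; bid 2 gives 5 > 0. Violating.
Others bid (2, 2, 6): truth gives 0; bid 6 gives 1 > 0. Violating.
Others bid (2, 6, 2): truth gives 0; bid 6 gives 1 > 0. Violating.
Others bid (2, 6, 6): truth gives 0; bid 6 gives 1 > 0. Violating.
Others bid (2, 2, 7): truth gives 0; no alternative beats it.
Others bid (2, 2, 14): truth gives 0; no alternative beats it.
(Checking all 64 profiles: 8 have a profitable deviation, 56 do not.)

8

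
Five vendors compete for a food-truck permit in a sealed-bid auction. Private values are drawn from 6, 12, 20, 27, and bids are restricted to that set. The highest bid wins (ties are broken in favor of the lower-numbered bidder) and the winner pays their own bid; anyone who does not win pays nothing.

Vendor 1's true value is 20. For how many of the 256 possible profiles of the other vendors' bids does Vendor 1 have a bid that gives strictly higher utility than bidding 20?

Others bid (6, 6, 6, 6): truth gives 0; bid 6 gives 14 > 0. Violating.
Others bid (6, 6, 6, 12): truth gives 0; bid 12 gives 8 > 0. Violating.
Others bid (6, 6, 12, 6): truth gives 0; bid 12 gives 8 > 0. Violating.
Others bid (6, 6, 12, 12): truth gives 0; bid 12 gives 8 > 0. Violating.
Others bid (6, 6, 6, 20): truth gives 0; no alternative beats it.
Others bid (6, 6, 6, 27): truth gives 0; no alternative beats it.
(Checking all 256 profiles: 16 have a profitable deviation, 240 do not.)

16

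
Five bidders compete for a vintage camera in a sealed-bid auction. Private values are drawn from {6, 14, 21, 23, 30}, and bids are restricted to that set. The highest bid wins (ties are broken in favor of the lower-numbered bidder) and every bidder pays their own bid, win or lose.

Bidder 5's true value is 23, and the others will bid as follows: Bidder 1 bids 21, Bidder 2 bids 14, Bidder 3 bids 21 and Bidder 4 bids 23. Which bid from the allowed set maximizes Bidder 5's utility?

6

Bid 6: loses but pays 6, utility -6.
Bid 14: loses but pays 14, utility -14.
Bid 21: loses but pays 21, utility -21.
Bid 23: loses but pays 23, utility -23.
Bid 30: wins, pays 30, utility 23 - 30 = -7.
The best choice is 6 with utility -6.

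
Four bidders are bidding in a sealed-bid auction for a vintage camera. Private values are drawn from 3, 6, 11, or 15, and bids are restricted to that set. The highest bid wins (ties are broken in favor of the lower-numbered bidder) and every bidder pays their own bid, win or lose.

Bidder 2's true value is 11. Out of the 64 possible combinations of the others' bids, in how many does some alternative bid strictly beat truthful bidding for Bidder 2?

Others bid (3, 3, 3): truth gives 0; bid 6 gives 5 > 0. Violating.
Others bid (3, 3, 6): truth gives 0; bid 6 gives 5 > 0. Violating.
Others bid (3, 3, 15): truth gives -11; bid 3 gives -3 > -11. Violating.
Others bid (3, 6, 3): truth gives 0; bid 6 gives 5 > 0. Violating.
Others bid (3, 3, 11): truth gives 0; no alternative beats it.
Others bid (3, 6, 11): truth gives 0; no alternative beats it.
(Checking all 64 profiles: 50 have a profitable deviation, 14 do not.)

50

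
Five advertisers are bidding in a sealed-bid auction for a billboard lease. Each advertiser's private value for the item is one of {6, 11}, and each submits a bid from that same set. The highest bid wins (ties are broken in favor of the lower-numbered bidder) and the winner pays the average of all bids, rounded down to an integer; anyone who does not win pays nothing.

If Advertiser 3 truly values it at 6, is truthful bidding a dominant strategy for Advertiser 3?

Yes

Check each profile of the others' bids and compare truth against every alternative bid.
Others bid (6, 6, 11, 11): truth gives 0, best alternative gives -3.
Others bid (6, 6, 6, 11): truth gives 0, best alternative gives -2.
Others bid (6, 6, 11, 6): truth gives 0, best alternative gives -2.
Others bid (6, 6, 6, 6): truth gives 0, best alternative gives -1.
Others bid (6, 11, 6, 6): truth gives 0, best alternative gives 0.
Others bid (6, 11, 6, 11): truth gives 0, best alternative gives 0.
(Remaining 10 profiles checked similarly; truth is weakly best in each.)
In every case the truthful bid is at least as good as any alternative, so it is a dominant strategy.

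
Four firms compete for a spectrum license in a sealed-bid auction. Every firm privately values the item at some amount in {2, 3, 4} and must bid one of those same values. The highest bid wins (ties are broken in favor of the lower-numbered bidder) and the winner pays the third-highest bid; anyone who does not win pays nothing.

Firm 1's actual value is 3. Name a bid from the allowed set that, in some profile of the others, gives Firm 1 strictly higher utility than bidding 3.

Suppose Firm 2 bids 2, Firm 3 bids 2 and Firm 4 bids 4.
Bid 3: loses, pays 0, utility 0.
Bid 4: wins, pays 2, utility 3 - 2 = 1.
So bidding 4 beats truth here (1 > 0).

4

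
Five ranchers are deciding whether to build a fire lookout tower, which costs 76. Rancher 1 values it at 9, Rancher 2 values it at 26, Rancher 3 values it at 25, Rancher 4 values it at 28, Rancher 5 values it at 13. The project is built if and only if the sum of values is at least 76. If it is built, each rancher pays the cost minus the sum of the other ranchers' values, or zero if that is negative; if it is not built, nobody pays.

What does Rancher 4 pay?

3

Total value 101 ≥ cost 76, so the project is built.
The other ranchers' values sum to 73.
Cost minus that sum is 76 - 73 = 3.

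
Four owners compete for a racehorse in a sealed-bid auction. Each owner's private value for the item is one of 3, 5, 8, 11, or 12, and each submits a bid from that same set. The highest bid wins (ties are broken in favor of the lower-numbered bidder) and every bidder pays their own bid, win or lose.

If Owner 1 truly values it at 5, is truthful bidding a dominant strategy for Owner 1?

No

Consider the case where Owner 2 bids 3, Owner 3 bids 3 and Owner 4 bids 3.
Truthful bid 5: wins, pays 5, utility 5 - 5 = 0.
Bid 3 instead: wins, pays 3, utility 5 - 3 = 2.
Since 2 > 0, bidding 3 is strictly better here, so truthful bidding is not dominant.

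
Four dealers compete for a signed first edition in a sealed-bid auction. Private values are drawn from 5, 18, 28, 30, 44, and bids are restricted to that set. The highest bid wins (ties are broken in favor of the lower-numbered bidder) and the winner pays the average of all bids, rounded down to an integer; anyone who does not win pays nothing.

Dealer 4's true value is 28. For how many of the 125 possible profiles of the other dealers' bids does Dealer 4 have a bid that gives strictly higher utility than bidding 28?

Others bid (5, 5, 5): truth gives 18; bid 18 gives 20 > 18. Violating.
Others bid (5, 5, 28): truth gives 0; bid 30 gives 11 > 0. Violating.
Others bid (5, 5, 30): truth gives 0; bid 44 gives 7 > 0. Violating.
Others bid (5, 18, 28): truth gives 0; bid 30 gives 8 > 0. Violating.
Others bid (5, 5, 18): truth gives 14; no alternative beats it.
Others bid (5, 5, 44): truth gives 0; no alternative beats it.
(Checking all 125 profiles: 40 have a profitable deviation, 85 do not.)

40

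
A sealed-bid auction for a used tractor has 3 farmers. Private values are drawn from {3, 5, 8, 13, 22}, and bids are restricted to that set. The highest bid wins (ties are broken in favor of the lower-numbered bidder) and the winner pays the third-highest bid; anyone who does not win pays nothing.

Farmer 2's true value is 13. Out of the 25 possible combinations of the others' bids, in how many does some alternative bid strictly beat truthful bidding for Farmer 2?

6

Others bid (3, 22): truth gives 0; bid 22 gives 10 > 0. Violating.
Others bid (5, 22): truth gives 0; bid 22 gives 8 > 0. Violating.
Others bid (8, 22): truth gives 0; bid 22 gives 5 > 0. Violating.
Others bid (13, 3): truth gives 0; bid 22 gives 10 > 0. Violating.
Others bid (3, 3): truth gives 10; no alternative beats it.
Others bid (3, 5): truth gives 10; no alternative beats it.
(Checking all 25 profiles: 6 have a profitable deviation, 19 do not.)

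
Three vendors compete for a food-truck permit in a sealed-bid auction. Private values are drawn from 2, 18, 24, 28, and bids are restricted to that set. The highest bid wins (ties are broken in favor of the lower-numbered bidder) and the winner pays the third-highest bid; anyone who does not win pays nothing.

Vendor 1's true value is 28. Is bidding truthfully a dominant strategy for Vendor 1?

Check each profile of the others' bids and compare truth against every alternative bid.
Others bid (2, 28): truth gives 26, best alternative gives 0.
Others bid (28, 2): truth gives 26, best alternative gives 0.
Others bid (18, 28): truth gives 10, best alternative gives 0.
Others bid (28, 18): truth gives 10, best alternative gives 0.
Others bid (24, 28): truth gives 4, best alternative gives 0.
Others bid (28, 24): truth gives 4, best alternative gives 0.
(Remaining 10 profiles checked similarly; truth is weakly best in each.)
In every case the truthful bid is at least as good as any alternative, so it is a dominant strategy.

Yes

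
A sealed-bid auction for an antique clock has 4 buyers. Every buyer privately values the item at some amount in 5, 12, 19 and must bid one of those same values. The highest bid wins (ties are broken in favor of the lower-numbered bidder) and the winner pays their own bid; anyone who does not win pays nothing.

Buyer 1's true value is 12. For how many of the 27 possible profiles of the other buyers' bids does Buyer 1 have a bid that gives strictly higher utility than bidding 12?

Others bid (5, 5, 5): truth gives 0; bid 5 gives 7 > 0. Violating.
Others bid (5, 5, 12): truth gives 0; no alternative beats it.
Others bid (5, 5, 19): truth gives 0; no alternative beats it.
(Checking all 27 profiles: 1 has a profitable deviation, 26 do not.)

1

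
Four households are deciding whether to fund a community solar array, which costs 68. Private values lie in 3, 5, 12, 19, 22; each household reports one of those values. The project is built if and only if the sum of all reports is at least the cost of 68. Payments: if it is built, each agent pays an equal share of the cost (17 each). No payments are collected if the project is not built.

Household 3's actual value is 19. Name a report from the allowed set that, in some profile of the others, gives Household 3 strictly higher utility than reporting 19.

22

Suppose Household 1 reports 3, Household 2 reports 22 and Household 4 reports 22.
Report 19: project not built, utility 0.
Report 22: project built, pays 17, utility 19 - 17 = 2.
So reporting 22 beats truth here (2 > 0).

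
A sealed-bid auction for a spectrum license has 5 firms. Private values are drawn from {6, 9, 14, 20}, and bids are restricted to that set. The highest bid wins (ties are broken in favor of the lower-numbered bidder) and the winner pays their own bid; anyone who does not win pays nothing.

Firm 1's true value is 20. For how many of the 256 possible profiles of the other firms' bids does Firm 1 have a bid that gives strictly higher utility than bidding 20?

81

Others bid (6, 6, 6, 6): truth gives 0; bid 6 gives 14 > 0. Violating.
Others bid (6, 6, 6, 9): truth gives 0; bid 9 gives 11 > 0. Violating.
Others bid (6, 6, 6, 14): truth gives 0; bid 14 gives 6 > 0. Violating.
Others bid (6, 6, 9, 6): truth gives 0; bid 9 gives 11 > 0. Violating.
Others bid (6, 6, 6, 20): truth gives 0; no alternative beats it.
Others bid (6, 6, 9, 20): truth gives 0; no alternative beats it.
(Checking all 256 profiles: 81 have a profitable deviation, 175 do not.)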